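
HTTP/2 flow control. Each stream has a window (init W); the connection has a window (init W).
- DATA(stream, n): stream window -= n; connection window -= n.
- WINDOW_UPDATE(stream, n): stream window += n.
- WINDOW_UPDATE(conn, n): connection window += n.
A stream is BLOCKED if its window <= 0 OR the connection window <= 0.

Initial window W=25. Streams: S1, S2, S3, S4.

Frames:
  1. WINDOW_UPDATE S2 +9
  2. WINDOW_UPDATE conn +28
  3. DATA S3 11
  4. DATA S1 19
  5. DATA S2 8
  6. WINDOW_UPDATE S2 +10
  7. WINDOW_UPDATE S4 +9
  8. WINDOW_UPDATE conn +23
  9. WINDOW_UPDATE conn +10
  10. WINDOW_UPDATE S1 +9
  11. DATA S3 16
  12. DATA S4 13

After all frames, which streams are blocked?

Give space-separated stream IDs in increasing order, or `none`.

Op 1: conn=25 S1=25 S2=34 S3=25 S4=25 blocked=[]
Op 2: conn=53 S1=25 S2=34 S3=25 S4=25 blocked=[]
Op 3: conn=42 S1=25 S2=34 S3=14 S4=25 blocked=[]
Op 4: conn=23 S1=6 S2=34 S3=14 S4=25 blocked=[]
Op 5: conn=15 S1=6 S2=26 S3=14 S4=25 blocked=[]
Op 6: conn=15 S1=6 S2=36 S3=14 S4=25 blocked=[]
Op 7: conn=15 S1=6 S2=36 S3=14 S4=34 blocked=[]
Op 8: conn=38 S1=6 S2=36 S3=14 S4=34 blocked=[]
Op 9: conn=48 S1=6 S2=36 S3=14 S4=34 blocked=[]
Op 10: conn=48 S1=15 S2=36 S3=14 S4=34 blocked=[]
Op 11: conn=32 S1=15 S2=36 S3=-2 S4=34 blocked=[3]
Op 12: conn=19 S1=15 S2=36 S3=-2 S4=21 blocked=[3]

Answer: S3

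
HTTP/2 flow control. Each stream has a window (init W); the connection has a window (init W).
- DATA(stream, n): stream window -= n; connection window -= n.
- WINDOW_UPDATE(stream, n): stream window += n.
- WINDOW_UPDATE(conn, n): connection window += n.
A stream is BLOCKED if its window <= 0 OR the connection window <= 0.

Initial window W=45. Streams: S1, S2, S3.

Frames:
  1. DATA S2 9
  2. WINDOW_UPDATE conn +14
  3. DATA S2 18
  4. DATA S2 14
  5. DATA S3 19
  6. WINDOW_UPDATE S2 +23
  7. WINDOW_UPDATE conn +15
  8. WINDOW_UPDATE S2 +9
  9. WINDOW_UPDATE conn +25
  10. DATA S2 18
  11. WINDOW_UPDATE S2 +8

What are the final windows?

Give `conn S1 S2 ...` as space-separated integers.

Answer: 21 45 26 26

Derivation:
Op 1: conn=36 S1=45 S2=36 S3=45 blocked=[]
Op 2: conn=50 S1=45 S2=36 S3=45 blocked=[]
Op 3: conn=32 S1=45 S2=18 S3=45 blocked=[]
Op 4: conn=18 S1=45 S2=4 S3=45 blocked=[]
Op 5: conn=-1 S1=45 S2=4 S3=26 blocked=[1, 2, 3]
Op 6: conn=-1 S1=45 S2=27 S3=26 blocked=[1, 2, 3]
Op 7: conn=14 S1=45 S2=27 S3=26 blocked=[]
Op 8: conn=14 S1=45 S2=36 S3=26 blocked=[]
Op 9: conn=39 S1=45 S2=36 S3=26 blocked=[]
Op 10: conn=21 S1=45 S2=18 S3=26 blocked=[]
Op 11: conn=21 S1=45 S2=26 S3=26 blocked=[]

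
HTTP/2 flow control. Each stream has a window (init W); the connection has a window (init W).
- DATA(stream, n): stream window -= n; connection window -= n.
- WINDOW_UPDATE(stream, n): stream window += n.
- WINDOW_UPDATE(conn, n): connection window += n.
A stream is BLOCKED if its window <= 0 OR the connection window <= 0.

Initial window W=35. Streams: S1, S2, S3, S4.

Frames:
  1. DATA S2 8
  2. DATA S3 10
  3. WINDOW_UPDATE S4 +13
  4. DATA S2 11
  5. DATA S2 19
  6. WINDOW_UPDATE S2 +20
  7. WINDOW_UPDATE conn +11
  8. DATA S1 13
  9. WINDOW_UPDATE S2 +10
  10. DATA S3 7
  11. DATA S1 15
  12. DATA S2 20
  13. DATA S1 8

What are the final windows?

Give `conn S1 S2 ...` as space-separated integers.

Answer: -65 -1 7 18 48

Derivation:
Op 1: conn=27 S1=35 S2=27 S3=35 S4=35 blocked=[]
Op 2: conn=17 S1=35 S2=27 S3=25 S4=35 blocked=[]
Op 3: conn=17 S1=35 S2=27 S3=25 S4=48 blocked=[]
Op 4: conn=6 S1=35 S2=16 S3=25 S4=48 blocked=[]
Op 5: conn=-13 S1=35 S2=-3 S3=25 S4=48 blocked=[1, 2, 3, 4]
Op 6: conn=-13 S1=35 S2=17 S3=25 S4=48 blocked=[1, 2, 3, 4]
Op 7: conn=-2 S1=35 S2=17 S3=25 S4=48 blocked=[1, 2, 3, 4]
Op 8: conn=-15 S1=22 S2=17 S3=25 S4=48 blocked=[1, 2, 3, 4]
Op 9: conn=-15 S1=22 S2=27 S3=25 S4=48 blocked=[1, 2, 3, 4]
Op 10: conn=-22 S1=22 S2=27 S3=18 S4=48 blocked=[1, 2, 3, 4]
Op 11: conn=-37 S1=7 S2=27 S3=18 S4=48 blocked=[1, 2, 3, 4]
Op 12: conn=-57 S1=7 S2=7 S3=18 S4=48 blocked=[1, 2, 3, 4]
Op 13: conn=-65 S1=-1 S2=7 S3=18 S4=48 blocked=[1, 2, 3, 4]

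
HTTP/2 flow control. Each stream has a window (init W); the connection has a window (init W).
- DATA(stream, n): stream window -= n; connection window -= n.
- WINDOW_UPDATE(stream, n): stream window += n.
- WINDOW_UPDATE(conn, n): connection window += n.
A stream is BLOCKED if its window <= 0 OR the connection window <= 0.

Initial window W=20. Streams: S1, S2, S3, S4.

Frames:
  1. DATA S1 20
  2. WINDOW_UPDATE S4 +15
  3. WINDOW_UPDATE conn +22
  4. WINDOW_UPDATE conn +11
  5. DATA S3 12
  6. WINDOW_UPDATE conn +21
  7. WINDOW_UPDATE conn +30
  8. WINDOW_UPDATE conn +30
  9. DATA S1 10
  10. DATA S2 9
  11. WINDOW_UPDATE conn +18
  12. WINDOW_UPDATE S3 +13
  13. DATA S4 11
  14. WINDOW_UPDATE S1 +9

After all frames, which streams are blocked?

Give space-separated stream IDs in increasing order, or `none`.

Answer: S1

Derivation:
Op 1: conn=0 S1=0 S2=20 S3=20 S4=20 blocked=[1, 2, 3, 4]
Op 2: conn=0 S1=0 S2=20 S3=20 S4=35 blocked=[1, 2, 3, 4]
Op 3: conn=22 S1=0 S2=20 S3=20 S4=35 blocked=[1]
Op 4: conn=33 S1=0 S2=20 S3=20 S4=35 blocked=[1]
Op 5: conn=21 S1=0 S2=20 S3=8 S4=35 blocked=[1]
Op 6: conn=42 S1=0 S2=20 S3=8 S4=35 blocked=[1]
Op 7: conn=72 S1=0 S2=20 S3=8 S4=35 blocked=[1]
Op 8: conn=102 S1=0 S2=20 S3=8 S4=35 blocked=[1]
Op 9: conn=92 S1=-10 S2=20 S3=8 S4=35 blocked=[1]
Op 10: conn=83 S1=-10 S2=11 S3=8 S4=35 blocked=[1]
Op 11: conn=101 S1=-10 S2=11 S3=8 S4=35 blocked=[1]
Op 12: conn=101 S1=-10 S2=11 S3=21 S4=35 blocked=[1]
Op 13: conn=90 S1=-10 S2=11 S3=21 S4=24 blocked=[1]
Op 14: conn=90 S1=-1 S2=11 S3=21 S4=24 blocked=[1]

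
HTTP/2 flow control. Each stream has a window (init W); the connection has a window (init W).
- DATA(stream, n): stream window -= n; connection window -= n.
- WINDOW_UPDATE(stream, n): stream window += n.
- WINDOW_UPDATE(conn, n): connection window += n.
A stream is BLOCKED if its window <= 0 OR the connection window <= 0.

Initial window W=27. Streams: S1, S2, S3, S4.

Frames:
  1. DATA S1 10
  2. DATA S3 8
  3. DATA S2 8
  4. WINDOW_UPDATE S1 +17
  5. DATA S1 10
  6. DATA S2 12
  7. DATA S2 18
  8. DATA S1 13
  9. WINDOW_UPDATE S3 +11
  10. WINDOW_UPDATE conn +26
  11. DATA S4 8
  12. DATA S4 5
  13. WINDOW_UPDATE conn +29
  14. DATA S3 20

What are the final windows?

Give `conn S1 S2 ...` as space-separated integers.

Op 1: conn=17 S1=17 S2=27 S3=27 S4=27 blocked=[]
Op 2: conn=9 S1=17 S2=27 S3=19 S4=27 blocked=[]
Op 3: conn=1 S1=17 S2=19 S3=19 S4=27 blocked=[]
Op 4: conn=1 S1=34 S2=19 S3=19 S4=27 blocked=[]
Op 5: conn=-9 S1=24 S2=19 S3=19 S4=27 blocked=[1, 2, 3, 4]
Op 6: conn=-21 S1=24 S2=7 S3=19 S4=27 blocked=[1, 2, 3, 4]
Op 7: conn=-39 S1=24 S2=-11 S3=19 S4=27 blocked=[1, 2, 3, 4]
Op 8: conn=-52 S1=11 S2=-11 S3=19 S4=27 blocked=[1, 2, 3, 4]
Op 9: conn=-52 S1=11 S2=-11 S3=30 S4=27 blocked=[1, 2, 3, 4]
Op 10: conn=-26 S1=11 S2=-11 S3=30 S4=27 blocked=[1, 2, 3, 4]
Op 11: conn=-34 S1=11 S2=-11 S3=30 S4=19 blocked=[1, 2, 3, 4]
Op 12: conn=-39 S1=11 S2=-11 S3=30 S4=14 blocked=[1, 2, 3, 4]
Op 13: conn=-10 S1=11 S2=-11 S3=30 S4=14 blocked=[1, 2, 3, 4]
Op 14: conn=-30 S1=11 S2=-11 S3=10 S4=14 blocked=[1, 2, 3, 4]

Answer: -30 11 -11 10 14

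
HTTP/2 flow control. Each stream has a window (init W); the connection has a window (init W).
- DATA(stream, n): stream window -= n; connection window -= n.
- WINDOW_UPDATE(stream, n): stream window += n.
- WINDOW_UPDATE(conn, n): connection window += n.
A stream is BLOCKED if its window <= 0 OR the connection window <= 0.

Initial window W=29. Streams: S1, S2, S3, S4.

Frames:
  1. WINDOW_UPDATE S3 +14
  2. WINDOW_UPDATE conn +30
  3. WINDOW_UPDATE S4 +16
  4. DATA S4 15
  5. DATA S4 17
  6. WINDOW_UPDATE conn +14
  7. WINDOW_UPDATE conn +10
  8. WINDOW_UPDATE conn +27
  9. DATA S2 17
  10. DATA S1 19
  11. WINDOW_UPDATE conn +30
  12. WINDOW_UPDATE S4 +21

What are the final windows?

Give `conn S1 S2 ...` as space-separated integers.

Op 1: conn=29 S1=29 S2=29 S3=43 S4=29 blocked=[]
Op 2: conn=59 S1=29 S2=29 S3=43 S4=29 blocked=[]
Op 3: conn=59 S1=29 S2=29 S3=43 S4=45 blocked=[]
Op 4: conn=44 S1=29 S2=29 S3=43 S4=30 blocked=[]
Op 5: conn=27 S1=29 S2=29 S3=43 S4=13 blocked=[]
Op 6: conn=41 S1=29 S2=29 S3=43 S4=13 blocked=[]
Op 7: conn=51 S1=29 S2=29 S3=43 S4=13 blocked=[]
Op 8: conn=78 S1=29 S2=29 S3=43 S4=13 blocked=[]
Op 9: conn=61 S1=29 S2=12 S3=43 S4=13 blocked=[]
Op 10: conn=42 S1=10 S2=12 S3=43 S4=13 blocked=[]
Op 11: conn=72 S1=10 S2=12 S3=43 S4=13 blocked=[]
Op 12: conn=72 S1=10 S2=12 S3=43 S4=34 blocked=[]

Answer: 72 10 12 43 34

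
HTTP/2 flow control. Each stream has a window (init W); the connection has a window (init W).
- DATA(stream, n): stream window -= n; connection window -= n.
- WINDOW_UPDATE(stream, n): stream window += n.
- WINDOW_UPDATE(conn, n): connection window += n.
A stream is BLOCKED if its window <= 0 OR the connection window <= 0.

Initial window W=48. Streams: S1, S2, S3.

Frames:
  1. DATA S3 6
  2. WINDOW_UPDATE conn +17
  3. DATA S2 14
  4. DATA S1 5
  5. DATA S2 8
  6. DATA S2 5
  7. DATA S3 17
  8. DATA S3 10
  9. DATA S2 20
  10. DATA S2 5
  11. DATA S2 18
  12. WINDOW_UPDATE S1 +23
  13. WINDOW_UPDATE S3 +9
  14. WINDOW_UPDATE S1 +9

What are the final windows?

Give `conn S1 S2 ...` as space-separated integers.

Answer: -43 75 -22 24

Derivation:
Op 1: conn=42 S1=48 S2=48 S3=42 blocked=[]
Op 2: conn=59 S1=48 S2=48 S3=42 blocked=[]
Op 3: conn=45 S1=48 S2=34 S3=42 blocked=[]
Op 4: conn=40 S1=43 S2=34 S3=42 blocked=[]
Op 5: conn=32 S1=43 S2=26 S3=42 blocked=[]
Op 6: conn=27 S1=43 S2=21 S3=42 blocked=[]
Op 7: conn=10 S1=43 S2=21 S3=25 blocked=[]
Op 8: conn=0 S1=43 S2=21 S3=15 blocked=[1, 2, 3]
Op 9: conn=-20 S1=43 S2=1 S3=15 blocked=[1, 2, 3]
Op 10: conn=-25 S1=43 S2=-4 S3=15 blocked=[1, 2, 3]
Op 11: conn=-43 S1=43 S2=-22 S3=15 blocked=[1, 2, 3]
Op 12: conn=-43 S1=66 S2=-22 S3=15 blocked=[1, 2, 3]
Op 13: conn=-43 S1=66 S2=-22 S3=24 blocked=[1, 2, 3]
Op 14: conn=-43 S1=75 S2=-22 S3=24 blocked=[1, 2, 3]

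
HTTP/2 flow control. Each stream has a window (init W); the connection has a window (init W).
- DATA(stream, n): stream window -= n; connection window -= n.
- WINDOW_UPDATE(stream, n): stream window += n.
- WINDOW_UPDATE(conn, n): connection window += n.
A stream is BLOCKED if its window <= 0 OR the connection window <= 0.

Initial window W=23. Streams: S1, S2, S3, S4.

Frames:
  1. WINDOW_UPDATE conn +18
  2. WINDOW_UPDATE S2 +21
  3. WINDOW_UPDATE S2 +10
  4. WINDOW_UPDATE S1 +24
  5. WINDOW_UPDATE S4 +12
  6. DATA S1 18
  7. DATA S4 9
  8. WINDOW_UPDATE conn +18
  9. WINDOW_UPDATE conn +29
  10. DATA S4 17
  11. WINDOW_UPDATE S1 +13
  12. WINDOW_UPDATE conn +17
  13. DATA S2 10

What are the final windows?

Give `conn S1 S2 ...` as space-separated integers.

Op 1: conn=41 S1=23 S2=23 S3=23 S4=23 blocked=[]
Op 2: conn=41 S1=23 S2=44 S3=23 S4=23 blocked=[]
Op 3: conn=41 S1=23 S2=54 S3=23 S4=23 blocked=[]
Op 4: conn=41 S1=47 S2=54 S3=23 S4=23 blocked=[]
Op 5: conn=41 S1=47 S2=54 S3=23 S4=35 blocked=[]
Op 6: conn=23 S1=29 S2=54 S3=23 S4=35 blocked=[]
Op 7: conn=14 S1=29 S2=54 S3=23 S4=26 blocked=[]
Op 8: conn=32 S1=29 S2=54 S3=23 S4=26 blocked=[]
Op 9: conn=61 S1=29 S2=54 S3=23 S4=26 blocked=[]
Op 10: conn=44 S1=29 S2=54 S3=23 S4=9 blocked=[]
Op 11: conn=44 S1=42 S2=54 S3=23 S4=9 blocked=[]
Op 12: conn=61 S1=42 S2=54 S3=23 S4=9 blocked=[]
Op 13: conn=51 S1=42 S2=44 S3=23 S4=9 blocked=[]

Answer: 51 42 44 23 9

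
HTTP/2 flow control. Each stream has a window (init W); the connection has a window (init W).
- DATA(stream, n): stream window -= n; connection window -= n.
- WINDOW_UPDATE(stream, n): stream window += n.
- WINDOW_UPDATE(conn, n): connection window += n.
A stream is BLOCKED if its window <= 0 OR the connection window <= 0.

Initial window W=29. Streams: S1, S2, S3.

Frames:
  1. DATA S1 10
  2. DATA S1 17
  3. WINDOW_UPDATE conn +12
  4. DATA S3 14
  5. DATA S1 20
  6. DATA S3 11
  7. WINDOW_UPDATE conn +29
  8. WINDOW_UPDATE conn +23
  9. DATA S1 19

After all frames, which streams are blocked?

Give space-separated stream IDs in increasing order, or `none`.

Answer: S1

Derivation:
Op 1: conn=19 S1=19 S2=29 S3=29 blocked=[]
Op 2: conn=2 S1=2 S2=29 S3=29 blocked=[]
Op 3: conn=14 S1=2 S2=29 S3=29 blocked=[]
Op 4: conn=0 S1=2 S2=29 S3=15 blocked=[1, 2, 3]
Op 5: conn=-20 S1=-18 S2=29 S3=15 blocked=[1, 2, 3]
Op 6: conn=-31 S1=-18 S2=29 S3=4 blocked=[1, 2, 3]
Op 7: conn=-2 S1=-18 S2=29 S3=4 blocked=[1, 2, 3]
Op 8: conn=21 S1=-18 S2=29 S3=4 blocked=[1]
Op 9: conn=2 S1=-37 S2=29 S3=4 blocked=[1]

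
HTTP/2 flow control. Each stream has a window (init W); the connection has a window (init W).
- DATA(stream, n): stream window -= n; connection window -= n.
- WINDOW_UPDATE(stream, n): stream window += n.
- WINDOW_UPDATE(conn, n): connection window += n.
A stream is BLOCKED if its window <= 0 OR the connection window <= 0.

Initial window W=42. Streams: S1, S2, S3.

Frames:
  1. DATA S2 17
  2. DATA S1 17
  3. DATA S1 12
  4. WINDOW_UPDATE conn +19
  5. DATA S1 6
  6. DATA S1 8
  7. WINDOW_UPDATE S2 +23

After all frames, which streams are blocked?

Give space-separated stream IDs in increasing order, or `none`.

Op 1: conn=25 S1=42 S2=25 S3=42 blocked=[]
Op 2: conn=8 S1=25 S2=25 S3=42 blocked=[]
Op 3: conn=-4 S1=13 S2=25 S3=42 blocked=[1, 2, 3]
Op 4: conn=15 S1=13 S2=25 S3=42 blocked=[]
Op 5: conn=9 S1=7 S2=25 S3=42 blocked=[]
Op 6: conn=1 S1=-1 S2=25 S3=42 blocked=[1]
Op 7: conn=1 S1=-1 S2=48 S3=42 blocked=[1]

Answer: S1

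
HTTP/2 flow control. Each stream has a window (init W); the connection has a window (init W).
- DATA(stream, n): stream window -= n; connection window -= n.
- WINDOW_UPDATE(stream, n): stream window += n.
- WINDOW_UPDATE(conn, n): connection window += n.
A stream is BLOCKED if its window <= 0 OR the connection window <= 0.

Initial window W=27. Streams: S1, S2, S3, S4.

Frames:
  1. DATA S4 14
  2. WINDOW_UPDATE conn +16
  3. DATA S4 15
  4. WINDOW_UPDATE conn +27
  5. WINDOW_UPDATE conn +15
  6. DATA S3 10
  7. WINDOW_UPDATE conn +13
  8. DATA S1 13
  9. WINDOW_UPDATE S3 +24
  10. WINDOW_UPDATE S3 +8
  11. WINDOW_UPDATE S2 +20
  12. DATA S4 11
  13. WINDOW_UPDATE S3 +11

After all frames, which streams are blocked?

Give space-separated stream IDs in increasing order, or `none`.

Op 1: conn=13 S1=27 S2=27 S3=27 S4=13 blocked=[]
Op 2: conn=29 S1=27 S2=27 S3=27 S4=13 blocked=[]
Op 3: conn=14 S1=27 S2=27 S3=27 S4=-2 blocked=[4]
Op 4: conn=41 S1=27 S2=27 S3=27 S4=-2 blocked=[4]
Op 5: conn=56 S1=27 S2=27 S3=27 S4=-2 blocked=[4]
Op 6: conn=46 S1=27 S2=27 S3=17 S4=-2 blocked=[4]
Op 7: conn=59 S1=27 S2=27 S3=17 S4=-2 blocked=[4]
Op 8: conn=46 S1=14 S2=27 S3=17 S4=-2 blocked=[4]
Op 9: conn=46 S1=14 S2=27 S3=41 S4=-2 blocked=[4]
Op 10: conn=46 S1=14 S2=27 S3=49 S4=-2 blocked=[4]
Op 11: conn=46 S1=14 S2=47 S3=49 S4=-2 blocked=[4]
Op 12: conn=35 S1=14 S2=47 S3=49 S4=-13 blocked=[4]
Op 13: conn=35 S1=14 S2=47 S3=60 S4=-13 blocked=[4]

Answer: S4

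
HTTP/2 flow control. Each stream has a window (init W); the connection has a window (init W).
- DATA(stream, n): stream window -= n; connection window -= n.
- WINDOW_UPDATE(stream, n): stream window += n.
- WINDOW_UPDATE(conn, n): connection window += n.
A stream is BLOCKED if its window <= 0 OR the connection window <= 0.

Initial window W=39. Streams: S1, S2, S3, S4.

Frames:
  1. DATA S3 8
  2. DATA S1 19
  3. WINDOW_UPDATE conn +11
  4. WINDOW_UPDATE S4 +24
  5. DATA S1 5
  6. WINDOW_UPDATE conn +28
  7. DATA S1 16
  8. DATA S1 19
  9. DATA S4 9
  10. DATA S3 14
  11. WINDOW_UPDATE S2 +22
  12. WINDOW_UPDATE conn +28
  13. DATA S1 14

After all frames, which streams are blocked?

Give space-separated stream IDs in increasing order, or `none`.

Answer: S1

Derivation:
Op 1: conn=31 S1=39 S2=39 S3=31 S4=39 blocked=[]
Op 2: conn=12 S1=20 S2=39 S3=31 S4=39 blocked=[]
Op 3: conn=23 S1=20 S2=39 S3=31 S4=39 blocked=[]
Op 4: conn=23 S1=20 S2=39 S3=31 S4=63 blocked=[]
Op 5: conn=18 S1=15 S2=39 S3=31 S4=63 blocked=[]
Op 6: conn=46 S1=15 S2=39 S3=31 S4=63 blocked=[]
Op 7: conn=30 S1=-1 S2=39 S3=31 S4=63 blocked=[1]
Op 8: conn=11 S1=-20 S2=39 S3=31 S4=63 blocked=[1]
Op 9: conn=2 S1=-20 S2=39 S3=31 S4=54 blocked=[1]
Op 10: conn=-12 S1=-20 S2=39 S3=17 S4=54 blocked=[1, 2, 3, 4]
Op 11: conn=-12 S1=-20 S2=61 S3=17 S4=54 blocked=[1, 2, 3, 4]
Op 12: conn=16 S1=-20 S2=61 S3=17 S4=54 blocked=[1]
Op 13: conn=2 S1=-34 S2=61 S3=17 S4=54 blocked=[1]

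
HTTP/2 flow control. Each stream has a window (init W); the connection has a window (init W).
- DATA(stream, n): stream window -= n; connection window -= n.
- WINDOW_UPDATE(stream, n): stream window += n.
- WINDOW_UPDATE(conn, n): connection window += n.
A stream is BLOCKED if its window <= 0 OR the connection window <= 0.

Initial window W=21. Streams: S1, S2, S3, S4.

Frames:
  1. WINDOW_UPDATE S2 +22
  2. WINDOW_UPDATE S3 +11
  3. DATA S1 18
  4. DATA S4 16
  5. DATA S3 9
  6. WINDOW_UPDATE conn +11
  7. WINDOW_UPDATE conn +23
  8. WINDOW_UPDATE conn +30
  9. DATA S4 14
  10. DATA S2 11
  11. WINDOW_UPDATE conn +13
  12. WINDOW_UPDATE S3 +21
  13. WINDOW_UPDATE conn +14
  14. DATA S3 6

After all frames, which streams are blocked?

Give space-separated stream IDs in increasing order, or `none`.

Op 1: conn=21 S1=21 S2=43 S3=21 S4=21 blocked=[]
Op 2: conn=21 S1=21 S2=43 S3=32 S4=21 blocked=[]
Op 3: conn=3 S1=3 S2=43 S3=32 S4=21 blocked=[]
Op 4: conn=-13 S1=3 S2=43 S3=32 S4=5 blocked=[1, 2, 3, 4]
Op 5: conn=-22 S1=3 S2=43 S3=23 S4=5 blocked=[1, 2, 3, 4]
Op 6: conn=-11 S1=3 S2=43 S3=23 S4=5 blocked=[1, 2, 3, 4]
Op 7: conn=12 S1=3 S2=43 S3=23 S4=5 blocked=[]
Op 8: conn=42 S1=3 S2=43 S3=23 S4=5 blocked=[]
Op 9: conn=28 S1=3 S2=43 S3=23 S4=-9 blocked=[4]
Op 10: conn=17 S1=3 S2=32 S3=23 S4=-9 blocked=[4]
Op 11: conn=30 S1=3 S2=32 S3=23 S4=-9 blocked=[4]
Op 12: conn=30 S1=3 S2=32 S3=44 S4=-9 blocked=[4]
Op 13: conn=44 S1=3 S2=32 S3=44 S4=-9 blocked=[4]
Op 14: conn=38 S1=3 S2=32 S3=38 S4=-9 blocked=[4]

Answer: S4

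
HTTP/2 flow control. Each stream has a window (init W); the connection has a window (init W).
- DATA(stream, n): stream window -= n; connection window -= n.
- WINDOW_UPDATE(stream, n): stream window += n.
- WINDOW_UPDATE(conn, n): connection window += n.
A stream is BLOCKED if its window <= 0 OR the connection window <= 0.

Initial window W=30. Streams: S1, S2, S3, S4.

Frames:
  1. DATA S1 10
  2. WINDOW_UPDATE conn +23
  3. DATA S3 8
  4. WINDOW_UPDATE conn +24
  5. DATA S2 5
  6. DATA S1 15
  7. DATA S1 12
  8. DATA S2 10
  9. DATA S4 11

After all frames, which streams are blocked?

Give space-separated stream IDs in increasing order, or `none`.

Op 1: conn=20 S1=20 S2=30 S3=30 S4=30 blocked=[]
Op 2: conn=43 S1=20 S2=30 S3=30 S4=30 blocked=[]
Op 3: conn=35 S1=20 S2=30 S3=22 S4=30 blocked=[]
Op 4: conn=59 S1=20 S2=30 S3=22 S4=30 blocked=[]
Op 5: conn=54 S1=20 S2=25 S3=22 S4=30 blocked=[]
Op 6: conn=39 S1=5 S2=25 S3=22 S4=30 blocked=[]
Op 7: conn=27 S1=-7 S2=25 S3=22 S4=30 blocked=[1]
Op 8: conn=17 S1=-7 S2=15 S3=22 S4=30 blocked=[1]
Op 9: conn=6 S1=-7 S2=15 S3=22 S4=19 blocked=[1]

Answer: S1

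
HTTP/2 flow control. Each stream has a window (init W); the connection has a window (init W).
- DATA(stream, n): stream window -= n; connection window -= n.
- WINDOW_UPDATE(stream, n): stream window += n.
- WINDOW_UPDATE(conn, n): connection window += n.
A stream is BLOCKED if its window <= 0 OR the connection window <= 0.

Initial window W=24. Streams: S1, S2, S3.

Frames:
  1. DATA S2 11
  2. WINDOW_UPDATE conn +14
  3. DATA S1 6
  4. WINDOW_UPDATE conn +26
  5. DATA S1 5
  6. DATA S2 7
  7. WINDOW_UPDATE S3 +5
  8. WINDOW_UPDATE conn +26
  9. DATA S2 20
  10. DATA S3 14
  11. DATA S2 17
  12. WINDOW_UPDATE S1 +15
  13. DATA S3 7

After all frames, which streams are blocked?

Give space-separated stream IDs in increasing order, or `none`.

Op 1: conn=13 S1=24 S2=13 S3=24 blocked=[]
Op 2: conn=27 S1=24 S2=13 S3=24 blocked=[]
Op 3: conn=21 S1=18 S2=13 S3=24 blocked=[]
Op 4: conn=47 S1=18 S2=13 S3=24 blocked=[]
Op 5: conn=42 S1=13 S2=13 S3=24 blocked=[]
Op 6: conn=35 S1=13 S2=6 S3=24 blocked=[]
Op 7: conn=35 S1=13 S2=6 S3=29 blocked=[]
Op 8: conn=61 S1=13 S2=6 S3=29 blocked=[]
Op 9: conn=41 S1=13 S2=-14 S3=29 blocked=[2]
Op 10: conn=27 S1=13 S2=-14 S3=15 blocked=[2]
Op 11: conn=10 S1=13 S2=-31 S3=15 blocked=[2]
Op 12: conn=10 S1=28 S2=-31 S3=15 blocked=[2]
Op 13: conn=3 S1=28 S2=-31 S3=8 blocked=[2]

Answer: S2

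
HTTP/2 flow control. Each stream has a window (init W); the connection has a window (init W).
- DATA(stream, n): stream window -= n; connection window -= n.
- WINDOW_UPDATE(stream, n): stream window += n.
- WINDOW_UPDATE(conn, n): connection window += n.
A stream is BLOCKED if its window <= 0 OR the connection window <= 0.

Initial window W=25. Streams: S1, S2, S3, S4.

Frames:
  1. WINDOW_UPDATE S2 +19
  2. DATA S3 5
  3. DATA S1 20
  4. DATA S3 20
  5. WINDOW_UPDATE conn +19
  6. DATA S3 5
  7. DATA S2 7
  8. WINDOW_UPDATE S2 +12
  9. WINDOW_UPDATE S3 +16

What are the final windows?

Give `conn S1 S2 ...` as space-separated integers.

Op 1: conn=25 S1=25 S2=44 S3=25 S4=25 blocked=[]
Op 2: conn=20 S1=25 S2=44 S3=20 S4=25 blocked=[]
Op 3: conn=0 S1=5 S2=44 S3=20 S4=25 blocked=[1, 2, 3, 4]
Op 4: conn=-20 S1=5 S2=44 S3=0 S4=25 blocked=[1, 2, 3, 4]
Op 5: conn=-1 S1=5 S2=44 S3=0 S4=25 blocked=[1, 2, 3, 4]
Op 6: conn=-6 S1=5 S2=44 S3=-5 S4=25 blocked=[1, 2, 3, 4]
Op 7: conn=-13 S1=5 S2=37 S3=-5 S4=25 blocked=[1, 2, 3, 4]
Op 8: conn=-13 S1=5 S2=49 S3=-5 S4=25 blocked=[1, 2, 3, 4]
Op 9: conn=-13 S1=5 S2=49 S3=11 S4=25 blocked=[1, 2, 3, 4]

Answer: -13 5 49 11 25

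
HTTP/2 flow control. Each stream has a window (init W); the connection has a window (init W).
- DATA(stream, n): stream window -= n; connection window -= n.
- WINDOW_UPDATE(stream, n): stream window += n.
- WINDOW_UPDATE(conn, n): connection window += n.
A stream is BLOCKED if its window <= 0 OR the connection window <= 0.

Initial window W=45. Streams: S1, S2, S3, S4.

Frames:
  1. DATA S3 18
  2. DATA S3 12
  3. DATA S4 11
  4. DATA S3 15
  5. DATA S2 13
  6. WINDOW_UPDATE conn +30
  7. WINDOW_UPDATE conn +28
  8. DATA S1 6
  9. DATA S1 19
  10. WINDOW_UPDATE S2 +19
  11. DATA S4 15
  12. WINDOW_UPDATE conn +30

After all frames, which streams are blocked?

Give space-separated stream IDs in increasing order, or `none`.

Answer: S3

Derivation:
Op 1: conn=27 S1=45 S2=45 S3=27 S4=45 blocked=[]
Op 2: conn=15 S1=45 S2=45 S3=15 S4=45 blocked=[]
Op 3: conn=4 S1=45 S2=45 S3=15 S4=34 blocked=[]
Op 4: conn=-11 S1=45 S2=45 S3=0 S4=34 blocked=[1, 2, 3, 4]
Op 5: conn=-24 S1=45 S2=32 S3=0 S4=34 blocked=[1, 2, 3, 4]
Op 6: conn=6 S1=45 S2=32 S3=0 S4=34 blocked=[3]
Op 7: conn=34 S1=45 S2=32 S3=0 S4=34 blocked=[3]
Op 8: conn=28 S1=39 S2=32 S3=0 S4=34 blocked=[3]
Op 9: conn=9 S1=20 S2=32 S3=0 S4=34 blocked=[3]
Op 10: conn=9 S1=20 S2=51 S3=0 S4=34 blocked=[3]
Op 11: conn=-6 S1=20 S2=51 S3=0 S4=19 blocked=[1, 2, 3, 4]
Op 12: conn=24 S1=20 S2=51 S3=0 S4=19 blocked=[3]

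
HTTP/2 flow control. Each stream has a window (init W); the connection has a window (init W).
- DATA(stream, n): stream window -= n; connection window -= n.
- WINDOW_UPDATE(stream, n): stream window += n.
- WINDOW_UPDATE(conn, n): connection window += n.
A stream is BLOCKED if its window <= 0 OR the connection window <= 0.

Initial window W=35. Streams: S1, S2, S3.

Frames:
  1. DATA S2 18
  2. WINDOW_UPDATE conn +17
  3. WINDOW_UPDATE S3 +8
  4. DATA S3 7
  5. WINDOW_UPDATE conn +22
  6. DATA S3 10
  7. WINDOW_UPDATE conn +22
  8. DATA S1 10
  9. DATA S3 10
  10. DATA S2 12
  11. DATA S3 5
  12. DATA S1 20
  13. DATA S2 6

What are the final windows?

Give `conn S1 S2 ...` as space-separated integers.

Answer: -2 5 -1 11

Derivation:
Op 1: conn=17 S1=35 S2=17 S3=35 blocked=[]
Op 2: conn=34 S1=35 S2=17 S3=35 blocked=[]
Op 3: conn=34 S1=35 S2=17 S3=43 blocked=[]
Op 4: conn=27 S1=35 S2=17 S3=36 blocked=[]
Op 5: conn=49 S1=35 S2=17 S3=36 blocked=[]
Op 6: conn=39 S1=35 S2=17 S3=26 blocked=[]
Op 7: conn=61 S1=35 S2=17 S3=26 blocked=[]
Op 8: conn=51 S1=25 S2=17 S3=26 blocked=[]
Op 9: conn=41 S1=25 S2=17 S3=16 blocked=[]
Op 10: conn=29 S1=25 S2=5 S3=16 blocked=[]
Op 11: conn=24 S1=25 S2=5 S3=11 blocked=[]
Op 12: conn=4 S1=5 S2=5 S3=11 blocked=[]
Op 13: conn=-2 S1=5 S2=-1 S3=11 blocked=[1, 2, 3]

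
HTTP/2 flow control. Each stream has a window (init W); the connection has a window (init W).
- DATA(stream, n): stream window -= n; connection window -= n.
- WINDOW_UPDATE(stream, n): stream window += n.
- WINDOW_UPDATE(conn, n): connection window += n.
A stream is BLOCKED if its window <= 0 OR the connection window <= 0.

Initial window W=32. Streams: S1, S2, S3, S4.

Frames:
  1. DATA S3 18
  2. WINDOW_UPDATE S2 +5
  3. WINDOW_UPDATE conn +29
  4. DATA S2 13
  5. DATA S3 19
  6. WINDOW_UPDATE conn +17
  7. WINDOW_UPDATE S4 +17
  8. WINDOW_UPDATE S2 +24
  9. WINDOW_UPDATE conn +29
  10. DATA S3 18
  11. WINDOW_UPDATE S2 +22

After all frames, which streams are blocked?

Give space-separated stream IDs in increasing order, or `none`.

Op 1: conn=14 S1=32 S2=32 S3=14 S4=32 blocked=[]
Op 2: conn=14 S1=32 S2=37 S3=14 S4=32 blocked=[]
Op 3: conn=43 S1=32 S2=37 S3=14 S4=32 blocked=[]
Op 4: conn=30 S1=32 S2=24 S3=14 S4=32 blocked=[]
Op 5: conn=11 S1=32 S2=24 S3=-5 S4=32 blocked=[3]
Op 6: conn=28 S1=32 S2=24 S3=-5 S4=32 blocked=[3]
Op 7: conn=28 S1=32 S2=24 S3=-5 S4=49 blocked=[3]
Op 8: conn=28 S1=32 S2=48 S3=-5 S4=49 blocked=[3]
Op 9: conn=57 S1=32 S2=48 S3=-5 S4=49 blocked=[3]
Op 10: conn=39 S1=32 S2=48 S3=-23 S4=49 blocked=[3]
Op 11: conn=39 S1=32 S2=70 S3=-23 S4=49 blocked=[3]

Answer: S3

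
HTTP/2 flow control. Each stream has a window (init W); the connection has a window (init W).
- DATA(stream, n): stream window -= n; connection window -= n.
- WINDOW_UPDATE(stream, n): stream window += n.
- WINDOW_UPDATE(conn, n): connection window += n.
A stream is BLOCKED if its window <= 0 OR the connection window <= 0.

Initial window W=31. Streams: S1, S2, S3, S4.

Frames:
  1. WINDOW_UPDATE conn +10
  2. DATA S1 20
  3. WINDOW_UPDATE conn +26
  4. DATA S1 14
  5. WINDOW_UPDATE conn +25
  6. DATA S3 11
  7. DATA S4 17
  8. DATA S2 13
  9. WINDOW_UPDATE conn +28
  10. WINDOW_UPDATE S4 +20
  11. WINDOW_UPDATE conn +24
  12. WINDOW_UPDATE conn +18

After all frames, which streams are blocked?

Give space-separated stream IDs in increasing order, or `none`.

Answer: S1

Derivation:
Op 1: conn=41 S1=31 S2=31 S3=31 S4=31 blocked=[]
Op 2: conn=21 S1=11 S2=31 S3=31 S4=31 blocked=[]
Op 3: conn=47 S1=11 S2=31 S3=31 S4=31 blocked=[]
Op 4: conn=33 S1=-3 S2=31 S3=31 S4=31 blocked=[1]
Op 5: conn=58 S1=-3 S2=31 S3=31 S4=31 blocked=[1]
Op 6: conn=47 S1=-3 S2=31 S3=20 S4=31 blocked=[1]
Op 7: conn=30 S1=-3 S2=31 S3=20 S4=14 blocked=[1]
Op 8: conn=17 S1=-3 S2=18 S3=20 S4=14 blocked=[1]
Op 9: conn=45 S1=-3 S2=18 S3=20 S4=14 blocked=[1]
Op 10: conn=45 S1=-3 S2=18 S3=20 S4=34 blocked=[1]
Op 11: conn=69 S1=-3 S2=18 S3=20 S4=34 blocked=[1]
Op 12: conn=87 S1=-3 S2=18 S3=20 S4=34 blocked=[1]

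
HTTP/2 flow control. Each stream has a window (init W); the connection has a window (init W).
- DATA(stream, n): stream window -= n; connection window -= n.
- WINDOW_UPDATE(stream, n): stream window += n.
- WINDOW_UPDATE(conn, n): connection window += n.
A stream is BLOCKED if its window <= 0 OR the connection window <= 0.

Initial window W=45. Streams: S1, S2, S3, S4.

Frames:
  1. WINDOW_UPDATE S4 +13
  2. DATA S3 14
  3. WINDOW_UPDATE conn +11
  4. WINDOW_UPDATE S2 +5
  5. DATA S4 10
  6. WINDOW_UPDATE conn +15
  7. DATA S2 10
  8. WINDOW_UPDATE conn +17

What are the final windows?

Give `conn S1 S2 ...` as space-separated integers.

Op 1: conn=45 S1=45 S2=45 S3=45 S4=58 blocked=[]
Op 2: conn=31 S1=45 S2=45 S3=31 S4=58 blocked=[]
Op 3: conn=42 S1=45 S2=45 S3=31 S4=58 blocked=[]
Op 4: conn=42 S1=45 S2=50 S3=31 S4=58 blocked=[]
Op 5: conn=32 S1=45 S2=50 S3=31 S4=48 blocked=[]
Op 6: conn=47 S1=45 S2=50 S3=31 S4=48 blocked=[]
Op 7: conn=37 S1=45 S2=40 S3=31 S4=48 blocked=[]
Op 8: conn=54 S1=45 S2=40 S3=31 S4=48 blocked=[]

Answer: 54 45 40 31 48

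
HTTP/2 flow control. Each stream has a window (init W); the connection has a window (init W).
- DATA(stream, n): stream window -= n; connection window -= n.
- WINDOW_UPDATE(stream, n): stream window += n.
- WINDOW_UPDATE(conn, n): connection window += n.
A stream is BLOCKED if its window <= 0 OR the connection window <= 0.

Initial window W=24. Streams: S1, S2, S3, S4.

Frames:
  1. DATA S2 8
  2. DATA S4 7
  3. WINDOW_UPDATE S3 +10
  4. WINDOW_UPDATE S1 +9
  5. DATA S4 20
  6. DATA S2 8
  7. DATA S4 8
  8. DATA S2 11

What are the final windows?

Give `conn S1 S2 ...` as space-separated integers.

Answer: -38 33 -3 34 -11

Derivation:
Op 1: conn=16 S1=24 S2=16 S3=24 S4=24 blocked=[]
Op 2: conn=9 S1=24 S2=16 S3=24 S4=17 blocked=[]
Op 3: conn=9 S1=24 S2=16 S3=34 S4=17 blocked=[]
Op 4: conn=9 S1=33 S2=16 S3=34 S4=17 blocked=[]
Op 5: conn=-11 S1=33 S2=16 S3=34 S4=-3 blocked=[1, 2, 3, 4]
Op 6: conn=-19 S1=33 S2=8 S3=34 S4=-3 blocked=[1, 2, 3, 4]
Op 7: conn=-27 S1=33 S2=8 S3=34 S4=-11 blocked=[1, 2, 3, 4]
Op 8: conn=-38 S1=33 S2=-3 S3=34 S4=-11 blocked=[1, 2, 3, 4]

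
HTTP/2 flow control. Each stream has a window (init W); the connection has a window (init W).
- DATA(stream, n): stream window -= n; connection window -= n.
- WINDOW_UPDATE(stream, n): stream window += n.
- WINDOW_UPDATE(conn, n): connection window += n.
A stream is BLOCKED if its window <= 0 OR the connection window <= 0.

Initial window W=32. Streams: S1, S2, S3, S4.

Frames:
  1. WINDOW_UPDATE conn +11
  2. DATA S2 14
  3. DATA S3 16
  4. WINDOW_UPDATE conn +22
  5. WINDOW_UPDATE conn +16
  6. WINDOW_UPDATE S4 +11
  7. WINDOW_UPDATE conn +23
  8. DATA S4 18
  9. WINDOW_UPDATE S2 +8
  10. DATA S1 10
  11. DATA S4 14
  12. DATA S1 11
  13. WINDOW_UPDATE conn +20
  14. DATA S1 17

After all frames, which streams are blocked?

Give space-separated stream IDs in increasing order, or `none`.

Op 1: conn=43 S1=32 S2=32 S3=32 S4=32 blocked=[]
Op 2: conn=29 S1=32 S2=18 S3=32 S4=32 blocked=[]
Op 3: conn=13 S1=32 S2=18 S3=16 S4=32 blocked=[]
Op 4: conn=35 S1=32 S2=18 S3=16 S4=32 blocked=[]
Op 5: conn=51 S1=32 S2=18 S3=16 S4=32 blocked=[]
Op 6: conn=51 S1=32 S2=18 S3=16 S4=43 blocked=[]
Op 7: conn=74 S1=32 S2=18 S3=16 S4=43 blocked=[]
Op 8: conn=56 S1=32 S2=18 S3=16 S4=25 blocked=[]
Op 9: conn=56 S1=32 S2=26 S3=16 S4=25 blocked=[]
Op 10: conn=46 S1=22 S2=26 S3=16 S4=25 blocked=[]
Op 11: conn=32 S1=22 S2=26 S3=16 S4=11 blocked=[]
Op 12: conn=21 S1=11 S2=26 S3=16 S4=11 blocked=[]
Op 13: conn=41 S1=11 S2=26 S3=16 S4=11 blocked=[]
Op 14: conn=24 S1=-6 S2=26 S3=16 S4=11 blocked=[1]

Answer: S1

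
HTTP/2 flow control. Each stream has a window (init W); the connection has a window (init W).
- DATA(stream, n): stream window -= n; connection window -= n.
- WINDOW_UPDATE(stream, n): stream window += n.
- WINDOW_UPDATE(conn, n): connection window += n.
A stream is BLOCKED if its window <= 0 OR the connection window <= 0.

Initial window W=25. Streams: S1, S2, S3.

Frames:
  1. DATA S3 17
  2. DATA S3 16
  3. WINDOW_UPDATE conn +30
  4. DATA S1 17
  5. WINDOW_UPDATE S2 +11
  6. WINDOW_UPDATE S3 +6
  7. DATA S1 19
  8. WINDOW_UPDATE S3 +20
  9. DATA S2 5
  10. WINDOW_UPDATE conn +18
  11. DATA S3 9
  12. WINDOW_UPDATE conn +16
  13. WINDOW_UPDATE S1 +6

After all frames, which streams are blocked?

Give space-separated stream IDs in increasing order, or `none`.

Op 1: conn=8 S1=25 S2=25 S3=8 blocked=[]
Op 2: conn=-8 S1=25 S2=25 S3=-8 blocked=[1, 2, 3]
Op 3: conn=22 S1=25 S2=25 S3=-8 blocked=[3]
Op 4: conn=5 S1=8 S2=25 S3=-8 blocked=[3]
Op 5: conn=5 S1=8 S2=36 S3=-8 blocked=[3]
Op 6: conn=5 S1=8 S2=36 S3=-2 blocked=[3]
Op 7: conn=-14 S1=-11 S2=36 S3=-2 blocked=[1, 2, 3]
Op 8: conn=-14 S1=-11 S2=36 S3=18 blocked=[1, 2, 3]
Op 9: conn=-19 S1=-11 S2=31 S3=18 blocked=[1, 2, 3]
Op 10: conn=-1 S1=-11 S2=31 S3=18 blocked=[1, 2, 3]
Op 11: conn=-10 S1=-11 S2=31 S3=9 blocked=[1, 2, 3]
Op 12: conn=6 S1=-11 S2=31 S3=9 blocked=[1]
Op 13: conn=6 S1=-5 S2=31 S3=9 blocked=[1]

Answer: S1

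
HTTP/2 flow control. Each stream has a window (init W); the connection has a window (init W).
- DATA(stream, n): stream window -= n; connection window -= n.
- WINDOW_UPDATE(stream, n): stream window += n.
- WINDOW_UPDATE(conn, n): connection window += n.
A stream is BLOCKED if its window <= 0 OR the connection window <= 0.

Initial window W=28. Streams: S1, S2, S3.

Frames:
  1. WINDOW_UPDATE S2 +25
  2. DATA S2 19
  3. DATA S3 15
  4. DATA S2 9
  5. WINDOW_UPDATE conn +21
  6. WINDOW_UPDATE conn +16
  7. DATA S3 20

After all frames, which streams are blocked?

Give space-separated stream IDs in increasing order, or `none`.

Op 1: conn=28 S1=28 S2=53 S3=28 blocked=[]
Op 2: conn=9 S1=28 S2=34 S3=28 blocked=[]
Op 3: conn=-6 S1=28 S2=34 S3=13 blocked=[1, 2, 3]
Op 4: conn=-15 S1=28 S2=25 S3=13 blocked=[1, 2, 3]
Op 5: conn=6 S1=28 S2=25 S3=13 blocked=[]
Op 6: conn=22 S1=28 S2=25 S3=13 blocked=[]
Op 7: conn=2 S1=28 S2=25 S3=-7 blocked=[3]

Answer: S3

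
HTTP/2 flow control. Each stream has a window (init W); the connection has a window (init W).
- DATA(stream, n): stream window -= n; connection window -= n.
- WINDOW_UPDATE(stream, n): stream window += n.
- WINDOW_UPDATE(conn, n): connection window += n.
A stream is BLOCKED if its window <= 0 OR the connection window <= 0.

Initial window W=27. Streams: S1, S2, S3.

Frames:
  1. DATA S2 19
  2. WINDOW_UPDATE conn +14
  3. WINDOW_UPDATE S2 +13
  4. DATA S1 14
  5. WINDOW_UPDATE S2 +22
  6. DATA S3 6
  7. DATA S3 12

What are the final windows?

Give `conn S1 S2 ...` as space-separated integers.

Answer: -10 13 43 9

Derivation:
Op 1: conn=8 S1=27 S2=8 S3=27 blocked=[]
Op 2: conn=22 S1=27 S2=8 S3=27 blocked=[]
Op 3: conn=22 S1=27 S2=21 S3=27 blocked=[]
Op 4: conn=8 S1=13 S2=21 S3=27 blocked=[]
Op 5: conn=8 S1=13 S2=43 S3=27 blocked=[]
Op 6: conn=2 S1=13 S2=43 S3=21 blocked=[]
Op 7: conn=-10 S1=13 S2=43 S3=9 blocked=[1, 2, 3]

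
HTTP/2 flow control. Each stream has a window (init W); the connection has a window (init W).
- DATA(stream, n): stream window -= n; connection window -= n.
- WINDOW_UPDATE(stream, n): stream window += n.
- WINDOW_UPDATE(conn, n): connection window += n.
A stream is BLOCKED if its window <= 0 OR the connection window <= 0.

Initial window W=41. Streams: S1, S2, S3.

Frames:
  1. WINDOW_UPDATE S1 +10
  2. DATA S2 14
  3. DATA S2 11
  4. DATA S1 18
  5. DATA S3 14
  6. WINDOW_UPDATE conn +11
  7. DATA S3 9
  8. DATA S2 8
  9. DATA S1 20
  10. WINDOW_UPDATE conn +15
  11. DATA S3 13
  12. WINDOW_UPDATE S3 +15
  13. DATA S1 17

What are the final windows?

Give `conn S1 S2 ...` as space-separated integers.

Op 1: conn=41 S1=51 S2=41 S3=41 blocked=[]
Op 2: conn=27 S1=51 S2=27 S3=41 blocked=[]
Op 3: conn=16 S1=51 S2=16 S3=41 blocked=[]
Op 4: conn=-2 S1=33 S2=16 S3=41 blocked=[1, 2, 3]
Op 5: conn=-16 S1=33 S2=16 S3=27 blocked=[1, 2, 3]
Op 6: conn=-5 S1=33 S2=16 S3=27 blocked=[1, 2, 3]
Op 7: conn=-14 S1=33 S2=16 S3=18 blocked=[1, 2, 3]
Op 8: conn=-22 S1=33 S2=8 S3=18 blocked=[1, 2, 3]
Op 9: conn=-42 S1=13 S2=8 S3=18 blocked=[1, 2, 3]
Op 10: conn=-27 S1=13 S2=8 S3=18 blocked=[1, 2, 3]
Op 11: conn=-40 S1=13 S2=8 S3=5 blocked=[1, 2, 3]
Op 12: conn=-40 S1=13 S2=8 S3=20 blocked=[1, 2, 3]
Op 13: conn=-57 S1=-4 S2=8 S3=20 blocked=[1, 2, 3]

Answer: -57 -4 8 20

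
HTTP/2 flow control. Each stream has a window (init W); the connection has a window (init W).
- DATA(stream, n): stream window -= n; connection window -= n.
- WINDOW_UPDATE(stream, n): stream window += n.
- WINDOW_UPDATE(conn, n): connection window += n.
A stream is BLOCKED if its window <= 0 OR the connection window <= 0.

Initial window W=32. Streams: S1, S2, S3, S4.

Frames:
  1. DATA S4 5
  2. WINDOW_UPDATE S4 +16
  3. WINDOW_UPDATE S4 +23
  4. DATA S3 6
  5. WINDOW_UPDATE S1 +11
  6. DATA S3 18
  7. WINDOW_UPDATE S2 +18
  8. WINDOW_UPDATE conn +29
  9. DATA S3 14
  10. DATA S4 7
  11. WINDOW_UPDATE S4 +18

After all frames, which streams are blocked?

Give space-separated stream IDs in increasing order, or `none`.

Op 1: conn=27 S1=32 S2=32 S3=32 S4=27 blocked=[]
Op 2: conn=27 S1=32 S2=32 S3=32 S4=43 blocked=[]
Op 3: conn=27 S1=32 S2=32 S3=32 S4=66 blocked=[]
Op 4: conn=21 S1=32 S2=32 S3=26 S4=66 blocked=[]
Op 5: conn=21 S1=43 S2=32 S3=26 S4=66 blocked=[]
Op 6: conn=3 S1=43 S2=32 S3=8 S4=66 blocked=[]
Op 7: conn=3 S1=43 S2=50 S3=8 S4=66 blocked=[]
Op 8: conn=32 S1=43 S2=50 S3=8 S4=66 blocked=[]
Op 9: conn=18 S1=43 S2=50 S3=-6 S4=66 blocked=[3]
Op 10: conn=11 S1=43 S2=50 S3=-6 S4=59 blocked=[3]
Op 11: conn=11 S1=43 S2=50 S3=-6 S4=77 blocked=[3]

Answer: S3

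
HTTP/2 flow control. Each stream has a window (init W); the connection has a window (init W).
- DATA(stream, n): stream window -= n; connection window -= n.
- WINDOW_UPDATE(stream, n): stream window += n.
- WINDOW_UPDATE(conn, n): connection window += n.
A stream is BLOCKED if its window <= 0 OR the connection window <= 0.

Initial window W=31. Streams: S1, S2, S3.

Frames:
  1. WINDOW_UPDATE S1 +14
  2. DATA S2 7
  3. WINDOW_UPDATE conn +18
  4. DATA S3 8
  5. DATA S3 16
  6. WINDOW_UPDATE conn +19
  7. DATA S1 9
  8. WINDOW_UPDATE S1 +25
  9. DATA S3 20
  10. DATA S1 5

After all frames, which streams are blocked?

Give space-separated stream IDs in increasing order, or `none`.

Answer: S3

Derivation:
Op 1: conn=31 S1=45 S2=31 S3=31 blocked=[]
Op 2: conn=24 S1=45 S2=24 S3=31 blocked=[]
Op 3: conn=42 S1=45 S2=24 S3=31 blocked=[]
Op 4: conn=34 S1=45 S2=24 S3=23 blocked=[]
Op 5: conn=18 S1=45 S2=24 S3=7 blocked=[]
Op 6: conn=37 S1=45 S2=24 S3=7 blocked=[]
Op 7: conn=28 S1=36 S2=24 S3=7 blocked=[]
Op 8: conn=28 S1=61 S2=24 S3=7 blocked=[]
Op 9: conn=8 S1=61 S2=24 S3=-13 blocked=[3]
Op 10: conn=3 S1=56 S2=24 S3=-13 blocked=[3]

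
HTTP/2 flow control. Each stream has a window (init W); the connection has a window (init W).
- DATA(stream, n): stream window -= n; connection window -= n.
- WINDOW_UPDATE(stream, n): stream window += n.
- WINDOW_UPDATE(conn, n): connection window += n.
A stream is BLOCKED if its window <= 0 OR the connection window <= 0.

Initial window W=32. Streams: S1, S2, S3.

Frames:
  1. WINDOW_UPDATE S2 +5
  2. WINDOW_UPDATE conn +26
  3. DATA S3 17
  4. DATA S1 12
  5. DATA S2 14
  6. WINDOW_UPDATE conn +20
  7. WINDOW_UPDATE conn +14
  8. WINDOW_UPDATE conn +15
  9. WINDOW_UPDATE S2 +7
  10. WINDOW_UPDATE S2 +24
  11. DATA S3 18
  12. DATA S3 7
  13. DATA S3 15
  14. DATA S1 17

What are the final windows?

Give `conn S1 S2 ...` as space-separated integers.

Answer: 7 3 54 -25

Derivation:
Op 1: conn=32 S1=32 S2=37 S3=32 blocked=[]
Op 2: conn=58 S1=32 S2=37 S3=32 blocked=[]
Op 3: conn=41 S1=32 S2=37 S3=15 blocked=[]
Op 4: conn=29 S1=20 S2=37 S3=15 blocked=[]
Op 5: conn=15 S1=20 S2=23 S3=15 blocked=[]
Op 6: conn=35 S1=20 S2=23 S3=15 blocked=[]
Op 7: conn=49 S1=20 S2=23 S3=15 blocked=[]
Op 8: conn=64 S1=20 S2=23 S3=15 blocked=[]
Op 9: conn=64 S1=20 S2=30 S3=15 blocked=[]
Op 10: conn=64 S1=20 S2=54 S3=15 blocked=[]
Op 11: conn=46 S1=20 S2=54 S3=-3 blocked=[3]
Op 12: conn=39 S1=20 S2=54 S3=-10 blocked=[3]
Op 13: conn=24 S1=20 S2=54 S3=-25 blocked=[3]
Op 14: conn=7 S1=3 S2=54 S3=-25 blocked=[3]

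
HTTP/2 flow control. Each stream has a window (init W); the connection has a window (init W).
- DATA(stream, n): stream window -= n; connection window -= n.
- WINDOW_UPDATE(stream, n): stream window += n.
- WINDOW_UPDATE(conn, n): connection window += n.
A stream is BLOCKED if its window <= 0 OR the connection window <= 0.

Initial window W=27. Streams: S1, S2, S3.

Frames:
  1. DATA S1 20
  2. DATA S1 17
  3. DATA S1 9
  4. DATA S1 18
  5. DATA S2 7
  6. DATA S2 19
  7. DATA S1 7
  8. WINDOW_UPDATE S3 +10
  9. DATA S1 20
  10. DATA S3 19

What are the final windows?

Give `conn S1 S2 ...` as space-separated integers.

Answer: -109 -64 1 18

Derivation:
Op 1: conn=7 S1=7 S2=27 S3=27 blocked=[]
Op 2: conn=-10 S1=-10 S2=27 S3=27 blocked=[1, 2, 3]
Op 3: conn=-19 S1=-19 S2=27 S3=27 blocked=[1, 2, 3]
Op 4: conn=-37 S1=-37 S2=27 S3=27 blocked=[1, 2, 3]
Op 5: conn=-44 S1=-37 S2=20 S3=27 blocked=[1, 2, 3]
Op 6: conn=-63 S1=-37 S2=1 S3=27 blocked=[1, 2, 3]
Op 7: conn=-70 S1=-44 S2=1 S3=27 blocked=[1, 2, 3]
Op 8: conn=-70 S1=-44 S2=1 S3=37 blocked=[1, 2, 3]
Op 9: conn=-90 S1=-64 S2=1 S3=37 blocked=[1, 2, 3]
Op 10: conn=-109 S1=-64 S2=1 S3=18 blocked=[1, 2, 3]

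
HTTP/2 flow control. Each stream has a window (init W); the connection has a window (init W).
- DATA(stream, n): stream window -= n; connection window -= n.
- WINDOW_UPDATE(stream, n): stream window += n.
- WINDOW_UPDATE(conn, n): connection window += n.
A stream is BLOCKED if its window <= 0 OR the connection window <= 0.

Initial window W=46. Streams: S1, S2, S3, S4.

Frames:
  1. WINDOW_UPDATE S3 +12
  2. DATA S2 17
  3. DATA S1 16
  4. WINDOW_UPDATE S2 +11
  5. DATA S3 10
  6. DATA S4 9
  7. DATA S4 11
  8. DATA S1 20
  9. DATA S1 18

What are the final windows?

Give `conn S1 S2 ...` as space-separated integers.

Op 1: conn=46 S1=46 S2=46 S3=58 S4=46 blocked=[]
Op 2: conn=29 S1=46 S2=29 S3=58 S4=46 blocked=[]
Op 3: conn=13 S1=30 S2=29 S3=58 S4=46 blocked=[]
Op 4: conn=13 S1=30 S2=40 S3=58 S4=46 blocked=[]
Op 5: conn=3 S1=30 S2=40 S3=48 S4=46 blocked=[]
Op 6: conn=-6 S1=30 S2=40 S3=48 S4=37 blocked=[1, 2, 3, 4]
Op 7: conn=-17 S1=30 S2=40 S3=48 S4=26 blocked=[1, 2, 3, 4]
Op 8: conn=-37 S1=10 S2=40 S3=48 S4=26 blocked=[1, 2, 3, 4]
Op 9: conn=-55 S1=-8 S2=40 S3=48 S4=26 blocked=[1, 2, 3, 4]

Answer: -55 -8 40 48 26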